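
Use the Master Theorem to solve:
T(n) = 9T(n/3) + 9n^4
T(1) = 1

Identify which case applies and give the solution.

a=9, b=3, f(n)=9n^4. log_3(9) = 2. Since c=4 > 2 and the regularity condition holds (9(n/3)^4 = (9/3^4)n^4 with 9/3^4 < 1), Case 3 applies: T(n) = Θ(f(n)) = O(n^4).

Answer: O(n^4) - Case 3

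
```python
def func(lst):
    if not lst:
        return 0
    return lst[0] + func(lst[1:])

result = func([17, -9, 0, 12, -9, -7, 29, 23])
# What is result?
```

17 + (-9) + 0 + 12 + (-9) + (-7) + 29 + 23 + 0 = 56

Answer: 56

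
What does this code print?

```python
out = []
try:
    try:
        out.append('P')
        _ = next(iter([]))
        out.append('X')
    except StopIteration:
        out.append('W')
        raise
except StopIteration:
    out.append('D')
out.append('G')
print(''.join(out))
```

Execution trace: 'P' (inner try body) → 'W' (inner except StopIteration) → 'D' (outer except StopIteration) → 'G' (after the try/except). Output: PWDG

Answer: PWDG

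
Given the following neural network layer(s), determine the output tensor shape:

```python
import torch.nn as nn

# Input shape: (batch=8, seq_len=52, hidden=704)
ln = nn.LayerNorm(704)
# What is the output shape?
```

Input: (8, 52, 704) -> Output: (8, 52, 704)

Answer: (8, 52, 704)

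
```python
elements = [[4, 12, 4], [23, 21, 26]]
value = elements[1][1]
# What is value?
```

Trace:
`elements = [[4, 12, 4], [23, 21, 26]]` → elements = [[4, 12, 4], [23, 21, 26]]
`value = elements[1][1]` → value = 21
So value = 21

Answer: 21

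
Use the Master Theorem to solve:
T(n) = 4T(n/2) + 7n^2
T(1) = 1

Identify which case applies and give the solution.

a=4, b=2, f(n)=7n^2. log_2(4) = 2. Since c=2 = 2, Case 2 applies: T(n) = Θ(n^log_b(a) · log n) = O(n^2 log n).

Answer: O(n^2 log n) - Case 2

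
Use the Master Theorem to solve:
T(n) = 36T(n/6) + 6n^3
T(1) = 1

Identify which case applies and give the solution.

a=36, b=6, f(n)=6n^3. log_6(36) = 2. Since c=3 > 2 and the regularity condition holds (36(n/6)^3 = (36/6^3)n^3 with 36/6^3 < 1), Case 3 applies: T(n) = Θ(f(n)) = O(n^3).

Answer: O(n^3) - Case 3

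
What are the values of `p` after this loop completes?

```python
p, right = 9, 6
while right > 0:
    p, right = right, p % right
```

GCD of 9 and 6
`p` takes the values: 9 → 6 → 3

Answer: 3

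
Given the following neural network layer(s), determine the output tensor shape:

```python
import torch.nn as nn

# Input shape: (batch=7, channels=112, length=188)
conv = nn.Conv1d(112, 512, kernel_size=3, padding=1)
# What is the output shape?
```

Input: (7, 112, 188) -> Output: (7, 512, 188)

Answer: (7, 512, 188)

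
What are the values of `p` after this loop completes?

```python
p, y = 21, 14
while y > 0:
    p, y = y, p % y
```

GCD of 21 and 14
`p` takes the values: 21 → 14 → 7

Answer: 7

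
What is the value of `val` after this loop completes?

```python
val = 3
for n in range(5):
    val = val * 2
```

Multiply by 2, 5 times: 3 * 2^5 = 96
`val` takes the values: 3 → 6 → 12 → 24 → 48 → 96

Answer: 96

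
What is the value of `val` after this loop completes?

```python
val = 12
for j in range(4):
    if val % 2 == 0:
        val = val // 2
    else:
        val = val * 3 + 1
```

Collatz-style transformation from 12
`val` takes the values: 12 → 6 → 3 → 10 → 5

Answer: 5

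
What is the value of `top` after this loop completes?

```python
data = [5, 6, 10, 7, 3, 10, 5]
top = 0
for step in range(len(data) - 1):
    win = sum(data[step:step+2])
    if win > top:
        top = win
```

Max sum of 2-element window in [5, 6, 10, 7, 3, 10, 5]
`top` takes the values: 0 → 11 → 16 → 17

Answer: 17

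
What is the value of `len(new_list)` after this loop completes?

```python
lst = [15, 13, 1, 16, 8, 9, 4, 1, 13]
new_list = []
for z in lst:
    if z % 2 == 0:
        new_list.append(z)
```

Count even numbers in [15, 13, 1, 16, 8, 9, 4, 1, 13]
`new_list` takes the values: [] → [16] → [16, 8] → [16, 8, 4]
So `len(new_list)` = 3

Answer: 3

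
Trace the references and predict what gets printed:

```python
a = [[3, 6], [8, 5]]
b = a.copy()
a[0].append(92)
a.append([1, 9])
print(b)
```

Key concept: shallow copy with nested lists.
Step by step:
`a = [[3, 6], [8, 5]]` → a = [[3, 6], [8, 5]]
`b = a.copy()` → b = [[3, 6], [8, 5]]
`a[0].append(92)` → a = [[3, 6, 92], [8, 5]]; b = [[3, 6, 92], [8, 5]]
`a.append([1, 9])` → a = [[3, 6, 92], [8, 5], [1, 9]]
`print(b)` → prints [[3, 6, 92], [8, 5]]

Answer: [[3, 6, 92], [8, 5]]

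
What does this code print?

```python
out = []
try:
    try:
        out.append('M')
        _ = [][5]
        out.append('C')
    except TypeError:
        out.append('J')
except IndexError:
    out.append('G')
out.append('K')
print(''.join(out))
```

Execution trace: 'M' (try body) → 'G' (outer except IndexError) → 'K' (after the try/except). Output: MGK

Answer: MGK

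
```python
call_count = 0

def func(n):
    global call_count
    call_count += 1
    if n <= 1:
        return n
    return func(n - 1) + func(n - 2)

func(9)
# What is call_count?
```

Calls(n) = 1 + Calls(n-1) + Calls(n-2); Calls(0)=Calls(1)=1. For n=9 this gives 109.

Answer: 109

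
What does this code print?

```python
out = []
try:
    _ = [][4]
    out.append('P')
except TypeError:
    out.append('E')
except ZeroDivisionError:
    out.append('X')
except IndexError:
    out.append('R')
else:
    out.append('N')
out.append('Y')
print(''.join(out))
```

Execution trace: 'R' (except IndexError) → 'Y' (after the try/except). Output: RY

Answer: RY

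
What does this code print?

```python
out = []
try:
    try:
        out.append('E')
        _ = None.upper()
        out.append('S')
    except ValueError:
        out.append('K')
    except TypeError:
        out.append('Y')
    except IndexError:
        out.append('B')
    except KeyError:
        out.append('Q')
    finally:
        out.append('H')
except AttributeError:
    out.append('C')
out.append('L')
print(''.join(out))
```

Execution trace: 'E' (try body) → 'H' (finally) → 'C' (outer except AttributeError) → 'L' (after the try/except). Output: EHCL

Answer: EHCL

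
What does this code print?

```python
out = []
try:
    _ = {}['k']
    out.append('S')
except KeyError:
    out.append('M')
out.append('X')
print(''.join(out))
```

Execution trace: 'M' (except KeyError) → 'X' (after the try/except). Output: MX

Answer: MX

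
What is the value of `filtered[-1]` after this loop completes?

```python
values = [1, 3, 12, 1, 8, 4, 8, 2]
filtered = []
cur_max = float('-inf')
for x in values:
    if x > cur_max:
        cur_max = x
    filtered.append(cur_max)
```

Running max ends at 12
`filtered` takes the values: [] → [1] → [1, 3] → [1, 3, 12] → [1, 3, 12, 12] → [1, 3, 12, 12, 12] → [1, 3, 12, 12, 12, 12] → [1, 3, 12, 12, 12, 12, 12] → [1, 3, 12, 12, 12, 12, 12, 12]
So `filtered[-1]` = 12

Answer: 12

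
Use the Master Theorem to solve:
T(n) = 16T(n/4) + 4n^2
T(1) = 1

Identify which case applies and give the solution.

a=16, b=4, f(n)=4n^2. log_4(16) = 2. Since c=2 = 2, Case 2 applies: T(n) = Θ(n^log_b(a) · log n) = O(n^2 log n).

Answer: O(n^2 log n) - Case 2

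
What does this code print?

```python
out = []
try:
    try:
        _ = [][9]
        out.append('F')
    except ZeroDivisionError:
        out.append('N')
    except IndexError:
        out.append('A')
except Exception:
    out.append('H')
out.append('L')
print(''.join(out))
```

Execution trace: 'A' (inner except IndexError) → 'L' (after the try/except). Output: AL

Answer: AL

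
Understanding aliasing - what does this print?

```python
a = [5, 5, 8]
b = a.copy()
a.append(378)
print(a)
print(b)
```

Key concept: list.copy() creates independent copy.
Step by step:
`a = [5, 5, 8]` → a = [5, 5, 8]
`b = a.copy()` → b = [5, 5, 8]
`a.append(378)` → a = [5, 5, 8, 378]
`print(a)` → prints [5, 5, 8, 378]
`print(b)` → prints [5, 5, 8]

Answer:
[5, 5, 8, 378]
[5, 5, 8]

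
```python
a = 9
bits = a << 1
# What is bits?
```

Trace:
`a = 9` → a = 9
`bits = a << 1` → bits = 18
So bits = 18

Answer: 18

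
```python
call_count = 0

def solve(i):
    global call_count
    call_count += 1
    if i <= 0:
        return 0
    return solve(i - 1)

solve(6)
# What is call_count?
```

Linear recursion stepping by 1: 7 calls from i=6 down to ≤0.

Answer: 7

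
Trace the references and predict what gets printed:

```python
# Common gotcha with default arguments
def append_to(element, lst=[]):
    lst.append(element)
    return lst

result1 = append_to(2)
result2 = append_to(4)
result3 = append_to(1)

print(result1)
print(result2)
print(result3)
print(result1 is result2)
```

Key concept: mutable default argument gotcha.
Step by step:
`result1 = append_to(2)` → result1 = [2]
`result2 = append_to(4)` → result1 = [2, 4] (same object as result2); result2 = [2, 4] (same object as result1)
`result3 = append_to(1)` → result1 = [2, 4, 1] (same object as result2, result3); result2 = [2, 4, 1] (same object as result1, result3); result3 = [2, 4, 1] (same object as result1, result2)
`print(result1)` → prints [2, 4, 1]
`print(result2)` → prints [2, 4, 1]
`print(result3)` → prints [2, 4, 1]
`print(result1 is result2)` → prints True

Answer:
[2, 4, 1]
[2, 4, 1]
[2, 4, 1]
True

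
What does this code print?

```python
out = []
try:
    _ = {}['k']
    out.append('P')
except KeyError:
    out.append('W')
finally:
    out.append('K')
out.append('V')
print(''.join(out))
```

Execution trace: 'W' (except KeyError) → 'K' (finally) → 'V' (after the try/except). Output: WKV

Answer: WKV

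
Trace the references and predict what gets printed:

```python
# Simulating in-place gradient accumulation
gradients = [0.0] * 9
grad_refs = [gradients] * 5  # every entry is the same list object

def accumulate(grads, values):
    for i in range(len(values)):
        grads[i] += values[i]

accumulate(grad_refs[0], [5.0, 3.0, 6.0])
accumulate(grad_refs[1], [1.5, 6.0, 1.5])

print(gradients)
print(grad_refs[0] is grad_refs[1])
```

Key concept: gradient accumulation aliasing.
Step by step:
`gradients = [0.0] * 9` → gradients = [0.0, 0.0, 0.0, 0.0, 0.0, 0.0, 0.0, 0.0, 0.0]
`grad_refs = [gradients] * 5` → grad_refs = [[0.0, 0.0, 0.0, 0.0, 0.0, 0.0, 0.0, 0.0, 0.0], [0.0, 0.0, 0.0, 0.0, 0.0, 0.0, 0.0, 0.0, 0.0], [0.0, 0.0, 0.0, 0.0, 0.0, 0.0, 0.0, 0.0, 0.0], [0.0, 0.0, 0.0, 0.0, 0.0, 0.0, 0.0, 0.0, 0.0], [0.0, 0.0, 0.0, 0.0, 0.0, 0.0, 0.0, 0.0, 0.0]]
`accumulate(grad_refs[0], [5.0, 3.0, 6.0])` → gradients = [5.0, 3.0, 6.0, 0.0, 0.0, 0.0, 0.0, 0.0, 0.0]; grad_refs = [[5.0, 3.0, 6.0, 0.0, 0.0, 0.0, 0.0, 0.0, 0.0], [5.0, 3.0, 6.0, 0.0, 0.0, 0.0, 0.0, 0.0, 0.0], [5.0, 3.0, 6.0, 0.0, 0.0, 0.0, 0.0, 0.0, 0.0], [5.0, 3.0, 6.0, 0.0, 0.0, 0.0, 0.0, 0.0, 0.0], [5.0, 3.0, 6.0, 0.0, 0.0, 0.0, 0.0, 0.0, 0.0]]
`accumulate(grad_refs[1], [1.5, 6.0, 1.5])` → gradients = [6.5, 9.0, 7.5, 0.0, 0.0, 0.0, 0.0, 0.0, 0.0]; grad_refs = [[6.5, 9.0, 7.5, 0.0, 0.0, 0.0, 0.0, 0.0, 0.0], [6.5, 9.0, 7.5, 0.0, 0.0, 0.0, 0.0, 0.0, 0.0], [6.5, 9.0, 7.5, 0.0, 0.0, 0.0, 0.0, 0.0, 0.0], [6.5, 9.0, 7.5, 0.0, 0.0, 0.0, 0.0, 0.0, 0.0], [6.5, 9.0, 7.5, 0.0, 0.0, 0.0, 0.0, 0.0, 0.0]]
`print(gradients)` → prints [6.5, 9.0, 7.5, 0.0, 0.0, 0.0, 0.0, 0.0, 0.0]
`print(grad_refs[0] is grad_refs[1])` → prints True

Answer:
[6.5, 9.0, 7.5, 0.0, 0.0, 0.0, 0.0, 0.0, 0.0]
True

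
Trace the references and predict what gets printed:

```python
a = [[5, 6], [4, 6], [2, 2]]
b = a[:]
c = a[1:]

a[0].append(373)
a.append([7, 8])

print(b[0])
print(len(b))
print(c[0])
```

Key concept: slice with nested mutation.
Step by step:
`a = [[5, 6], [4, 6], [2, 2]]` → a = [[5, 6], [4, 6], [2, 2]]
`b = a[:]` → b = [[5, 6], [4, 6], [2, 2]]
`c = a[1:]` → c = [[4, 6], [2, 2]]
`a[0].append(373)` → a = [[5, 6, 373], [4, 6], [2, 2]]; b = [[5, 6, 373], [4, 6], [2, 2]]
`a.append([7, 8])` → a = [[5, 6, 373], [4, 6], [2, 2], [7, 8]]
`print(b[0])` → prints [5, 6, 373]
`print(len(b))` → prints 3
`print(c[0])` → prints [4, 6]

Answer:
[5, 6, 373]
3
[4, 6]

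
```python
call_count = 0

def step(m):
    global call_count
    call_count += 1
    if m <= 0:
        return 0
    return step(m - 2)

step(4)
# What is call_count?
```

Linear recursion stepping by 2: 3 calls from m=4 down to ≤0.

Answer: 3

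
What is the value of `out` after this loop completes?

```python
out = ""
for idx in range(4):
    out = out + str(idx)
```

Concatenate digits 0 to 3
`out` takes the values: "" → "0" → "01" → "012" → "0123"

Answer: "0123"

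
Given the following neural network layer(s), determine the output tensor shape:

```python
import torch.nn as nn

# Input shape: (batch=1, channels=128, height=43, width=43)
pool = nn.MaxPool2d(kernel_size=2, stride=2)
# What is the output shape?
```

Input: (1, 128, 43, 43) -> Output: (1, 128, 21, 21)

Answer: (1, 128, 21, 21)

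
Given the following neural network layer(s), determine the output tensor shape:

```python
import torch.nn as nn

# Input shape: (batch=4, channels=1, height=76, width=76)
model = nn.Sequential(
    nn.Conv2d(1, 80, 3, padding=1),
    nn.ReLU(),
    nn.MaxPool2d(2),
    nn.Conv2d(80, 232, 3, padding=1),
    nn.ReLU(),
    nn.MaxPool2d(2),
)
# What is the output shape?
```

Input: (4, 1, 76, 76) -> after first Conv2d: (4, 80, 76, 76) -> after first MaxPool2d: (4, 80, 38, 38) -> after second Conv2d: (4, 232, 38, 38) -> Output: (4, 232, 19, 19)

Answer: (4, 232, 19, 19)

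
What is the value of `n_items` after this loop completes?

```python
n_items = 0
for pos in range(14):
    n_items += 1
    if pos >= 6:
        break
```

Loop breaks when pos reaches 6, n_items is 7
`n_items` takes the values: 0 → 1 → 2 → 3 → 4 → 5 → 6 → 7

Answer: 7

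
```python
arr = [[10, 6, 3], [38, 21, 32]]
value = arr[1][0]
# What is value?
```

Trace:
`arr = [[10, 6, 3], [38, 21, 32]]` → arr = [[10, 6, 3], [38, 21, 32]]
`value = arr[1][0]` → value = 38
So value = 38

Answer: 38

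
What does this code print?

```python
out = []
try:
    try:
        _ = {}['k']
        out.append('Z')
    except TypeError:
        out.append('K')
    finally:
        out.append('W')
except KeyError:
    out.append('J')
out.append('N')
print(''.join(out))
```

Execution trace: 'W' (inner finally) → 'J' (outer except KeyError) → 'N' (after the try/except). Output: WJN

Answer: WJN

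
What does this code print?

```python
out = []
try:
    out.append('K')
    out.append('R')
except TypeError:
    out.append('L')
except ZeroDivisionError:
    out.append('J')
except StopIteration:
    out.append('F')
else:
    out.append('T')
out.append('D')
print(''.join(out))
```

Execution trace: 'K' (try body) → 'R' (try body, no exception) → 'T' (else) → 'D' (after the try/except). Output: KRTD

Answer: KRTD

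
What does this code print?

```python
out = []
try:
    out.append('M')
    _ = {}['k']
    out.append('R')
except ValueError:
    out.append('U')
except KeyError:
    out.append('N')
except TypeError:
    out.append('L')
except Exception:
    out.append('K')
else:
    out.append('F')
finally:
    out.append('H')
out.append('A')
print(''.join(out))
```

Execution trace: 'M' (try body) → 'N' (except KeyError) → 'H' (finally) → 'A' (after the try/except). Output: MNHA

Answer: MNHA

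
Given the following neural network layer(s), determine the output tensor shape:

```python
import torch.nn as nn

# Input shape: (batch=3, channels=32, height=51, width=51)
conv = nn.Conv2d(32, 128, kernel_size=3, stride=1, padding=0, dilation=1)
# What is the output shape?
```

Input: (3, 32, 51, 51) -> Output: (3, 128, 49, 49)

Answer: (3, 128, 49, 49)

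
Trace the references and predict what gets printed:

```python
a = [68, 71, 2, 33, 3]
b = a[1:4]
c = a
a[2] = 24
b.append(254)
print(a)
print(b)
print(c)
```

Key concept: slice vs alias.
Step by step:
`a = [68, 71, 2, 33, 3]` → a = [68, 71, 2, 33, 3]
`b = a[1:4]` → b = [71, 2, 33]
`c = a` → c = [68, 71, 2, 33, 3] (same object as a)
`a[2] = 24` → a = [68, 71, 24, 33, 3] (same object as c); c = [68, 71, 24, 33, 3] (same object as a)
`b.append(254)` → b = [71, 2, 33, 254]
`print(a)` → prints [68, 71, 24, 33, 3]
`print(b)` → prints [71, 2, 33, 254]
`print(c)` → prints [68, 71, 24, 33, 3]

Answer:
[68, 71, 24, 33, 3]
[71, 2, 33, 254]
[68, 71, 24, 33, 3]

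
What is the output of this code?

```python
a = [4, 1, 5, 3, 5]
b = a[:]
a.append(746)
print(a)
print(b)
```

Key concept: slice [:] creates copy.
Step by step:
`a = [4, 1, 5, 3, 5]` → a = [4, 1, 5, 3, 5]
`b = a[:]` → b = [4, 1, 5, 3, 5]
`a.append(746)` → a = [4, 1, 5, 3, 5, 746]
`print(a)` → prints [4, 1, 5, 3, 5, 746]
`print(b)` → prints [4, 1, 5, 3, 5]

Answer:
[4, 1, 5, 3, 5, 746]
[4, 1, 5, 3, 5]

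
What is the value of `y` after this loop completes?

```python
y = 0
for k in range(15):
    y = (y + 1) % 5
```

Increment mod 5, 15 times = 0
`y` takes the values: 0 → 1 → 2 → 3 → 4 → 0 → 1 → 2 → 3 → 4 → 0 → 1 → 2 → 3 → 4 → 0

Answer: 0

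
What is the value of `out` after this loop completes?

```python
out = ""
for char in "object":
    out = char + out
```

Reverse 'object'
`out` takes the values: "" → "o" → "bo" → "jbo" → "ejbo" → "cejbo" → "tcejbo"

Answer: "tcejbo"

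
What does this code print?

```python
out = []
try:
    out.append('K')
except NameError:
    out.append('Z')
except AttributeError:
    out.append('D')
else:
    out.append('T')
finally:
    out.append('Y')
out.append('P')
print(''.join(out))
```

Execution trace: 'K' (try body, no exception) → 'T' (else) → 'Y' (finally) → 'P' (after the try/except). Output: KTYP

Answer: KTYP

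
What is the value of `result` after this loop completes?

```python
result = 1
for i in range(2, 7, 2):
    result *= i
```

Product of even numbers 2 to 6
`result` takes the values: 1 → 2 → 8 → 48

Answer: 48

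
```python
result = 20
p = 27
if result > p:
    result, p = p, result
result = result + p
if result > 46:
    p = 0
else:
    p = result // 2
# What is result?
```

Trace:
`result = 20` → result = 20
`p = 27` → p = 27
`if result > p: ...` → result > p is False → no variable changes
`result = result + p` → result = 47
`if result > 46: ...` → result > 46 is True → p = 0
So result = 47

Answer: 47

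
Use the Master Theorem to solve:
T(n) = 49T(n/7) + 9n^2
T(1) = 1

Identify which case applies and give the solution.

a=49, b=7, f(n)=9n^2. log_7(49) = 2. Since c=2 = 2, Case 2 applies: T(n) = Θ(n^log_b(a) · log n) = O(n^2 log n).

Answer: O(n^2 log n) - Case 2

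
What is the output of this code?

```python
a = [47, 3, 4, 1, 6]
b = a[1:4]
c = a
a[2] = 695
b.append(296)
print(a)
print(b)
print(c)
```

Key concept: slice vs alias.
Step by step:
`a = [47, 3, 4, 1, 6]` → a = [47, 3, 4, 1, 6]
`b = a[1:4]` → b = [3, 4, 1]
`c = a` → c = [47, 3, 4, 1, 6] (same object as a)
`a[2] = 695` → a = [47, 3, 695, 1, 6] (same object as c); c = [47, 3, 695, 1, 6] (same object as a)
`b.append(296)` → b = [3, 4, 1, 296]
`print(a)` → prints [47, 3, 695, 1, 6]
`print(b)` → prints [3, 4, 1, 296]
`print(c)` → prints [47, 3, 695, 1, 6]

Answer:
[47, 3, 695, 1, 6]
[3, 4, 1, 296]
[47, 3, 695, 1, 6]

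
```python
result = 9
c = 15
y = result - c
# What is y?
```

Trace:
`result = 9` → result = 9
`c = 15` → c = 15
`y = result - c` → y = -6
So y = -6

Answer: -6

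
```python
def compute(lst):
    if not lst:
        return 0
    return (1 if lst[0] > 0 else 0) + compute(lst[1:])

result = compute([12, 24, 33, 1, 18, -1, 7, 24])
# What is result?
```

Count of positive elements in [12, 24, 33, 1, 18, -1, 7, 24] = 7

Answer: 7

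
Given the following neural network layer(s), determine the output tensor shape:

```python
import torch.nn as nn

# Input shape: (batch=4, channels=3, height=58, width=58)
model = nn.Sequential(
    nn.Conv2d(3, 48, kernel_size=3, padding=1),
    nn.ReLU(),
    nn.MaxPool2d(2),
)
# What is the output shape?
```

Input: (4, 3, 58, 58) -> after Conv2d: (4, 48, 58, 58) -> after ReLU: (4, 48, 58, 58) -> Output: (4, 48, 29, 29)

Answer: (4, 48, 29, 29)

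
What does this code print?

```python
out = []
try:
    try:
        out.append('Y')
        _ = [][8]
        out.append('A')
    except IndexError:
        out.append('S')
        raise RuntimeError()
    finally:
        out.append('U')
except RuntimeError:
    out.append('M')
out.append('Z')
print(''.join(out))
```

Execution trace: 'Y' (inner try body) → 'S' (inner except IndexError) → 'U' (inner finally) → 'M' (outer except RuntimeError) → 'Z' (after the try/except). Output: YSUMZ

Answer: YSUMZ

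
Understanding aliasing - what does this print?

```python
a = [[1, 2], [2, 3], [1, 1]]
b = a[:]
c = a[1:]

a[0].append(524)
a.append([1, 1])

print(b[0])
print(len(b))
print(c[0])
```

Key concept: slice with nested mutation.
Step by step:
`a = [[1, 2], [2, 3], [1, 1]]` → a = [[1, 2], [2, 3], [1, 1]]
`b = a[:]` → b = [[1, 2], [2, 3], [1, 1]]
`c = a[1:]` → c = [[2, 3], [1, 1]]
`a[0].append(524)` → a = [[1, 2, 524], [2, 3], [1, 1]]; b = [[1, 2, 524], [2, 3], [1, 1]]
`a.append([1, 1])` → a = [[1, 2, 524], [2, 3], [1, 1], [1, 1]]
`print(b[0])` → prints [1, 2, 524]
`print(len(b))` → prints 3
`print(c[0])` → prints [2, 3]

Answer:
[1, 2, 524]
3
[2, 3]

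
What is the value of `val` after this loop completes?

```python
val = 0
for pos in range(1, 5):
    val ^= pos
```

XOR of 1 to 4
`val` takes the values: 0 → 1 → 3 → 0 → 4

Answer: 4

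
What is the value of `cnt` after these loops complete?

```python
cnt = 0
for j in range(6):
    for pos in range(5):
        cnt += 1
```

6 * 5 = 30
`cnt` takes the values: 0 → 1 → 2 → 3 → 4 → 5 → 6 → 7 → 8 → 9 → 10 → 11 → 12 → 13 → 14 → 15 → 16 → 17 → 18 → 19 → 20 → 21 → 22 → 23 → 24 → 25 → 26 → 27 → 28 → 29 → 30

Answer: 30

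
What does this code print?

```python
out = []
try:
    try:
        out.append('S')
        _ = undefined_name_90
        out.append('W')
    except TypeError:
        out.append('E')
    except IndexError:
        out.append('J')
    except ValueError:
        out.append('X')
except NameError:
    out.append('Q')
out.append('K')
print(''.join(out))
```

Execution trace: 'S' (try body) → 'Q' (outer except NameError) → 'K' (after the try/except). Output: SQK

Answer: SQK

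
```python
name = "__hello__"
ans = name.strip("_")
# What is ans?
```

Trace:
`name = "__hello__"` → name = '__hello__'
`ans = name.strip("_")` → ans = 'hello'
So ans = 'hello'

Answer: 'hello'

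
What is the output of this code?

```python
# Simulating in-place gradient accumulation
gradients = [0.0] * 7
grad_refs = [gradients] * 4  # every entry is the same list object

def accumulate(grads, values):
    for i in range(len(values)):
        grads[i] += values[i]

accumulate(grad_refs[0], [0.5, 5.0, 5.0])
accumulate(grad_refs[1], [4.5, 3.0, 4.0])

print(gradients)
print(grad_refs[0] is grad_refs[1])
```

Key concept: gradient accumulation aliasing.
Step by step:
`gradients = [0.0] * 7` → gradients = [0.0, 0.0, 0.0, 0.0, 0.0, 0.0, 0.0]
`grad_refs = [gradients] * 4` → grad_refs = [[0.0, 0.0, 0.0, 0.0, 0.0, 0.0, 0.0], [0.0, 0.0, 0.0, 0.0, 0.0, 0.0, 0.0], [0.0, 0.0, 0.0, 0.0, 0.0, 0.0, 0.0], [0.0, 0.0, 0.0, 0.0, 0.0, 0.0, 0.0]]
`accumulate(grad_refs[0], [0.5, 5.0, 5.0])` → gradients = [0.5, 5.0, 5.0, 0.0, 0.0, 0.0, 0.0]; grad_refs = [[0.5, 5.0, 5.0, 0.0, 0.0, 0.0, 0.0], [0.5, 5.0, 5.0, 0.0, 0.0, 0.0, 0.0], [0.5, 5.0, 5.0, 0.0, 0.0, 0.0, 0.0], [0.5, 5.0, 5.0, 0.0, 0.0, 0.0, 0.0]]
`accumulate(grad_refs[1], [4.5, 3.0, 4.0])` → gradients = [5.0, 8.0, 9.0, 0.0, 0.0, 0.0, 0.0]; grad_refs = [[5.0, 8.0, 9.0, 0.0, 0.0, 0.0, 0.0], [5.0, 8.0, 9.0, 0.0, 0.0, 0.0, 0.0], [5.0, 8.0, 9.0, 0.0, 0.0, 0.0, 0.0], [5.0, 8.0, 9.0, 0.0, 0.0, 0.0, 0.0]]
`print(gradients)` → prints [5.0, 8.0, 9.0, 0.0, 0.0, 0.0, 0.0]
`print(grad_refs[0] is grad_refs[1])` → prints True

Answer:
[5.0, 8.0, 9.0, 0.0, 0.0, 0.0, 0.0]
True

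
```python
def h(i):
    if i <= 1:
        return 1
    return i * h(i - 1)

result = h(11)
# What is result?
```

h(11) = 11 * 10 * 9 * 8 * 7 * 6 * 5 * 4 * 3 * 2 * 1 = 39916800

Answer: 39916800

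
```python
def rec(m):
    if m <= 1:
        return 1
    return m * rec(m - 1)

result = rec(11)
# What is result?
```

rec(11) = 11 * 10 * 9 * 8 * 7 * 6 * 5 * 4 * 3 * 2 * 1 = 39916800

Answer: 39916800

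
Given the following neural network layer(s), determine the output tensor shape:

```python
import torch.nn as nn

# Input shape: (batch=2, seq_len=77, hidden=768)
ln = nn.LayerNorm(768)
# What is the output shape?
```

Input: (2, 77, 768) -> Output: (2, 77, 768)

Answer: (2, 77, 768)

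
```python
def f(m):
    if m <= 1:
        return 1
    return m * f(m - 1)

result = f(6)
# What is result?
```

f(6) = 6 * 5 * 4 * 3 * 2 * 1 = 720

Answer: 720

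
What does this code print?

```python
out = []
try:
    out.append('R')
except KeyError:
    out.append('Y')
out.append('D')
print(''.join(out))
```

Execution trace: 'R' (try body, no exception) → 'D' (after the try/except). Output: RD

Answer: RD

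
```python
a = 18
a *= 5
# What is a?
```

Trace:
`a = 18` → a = 18
`a *= 5` → a = 90
So a = 90

Answer: 90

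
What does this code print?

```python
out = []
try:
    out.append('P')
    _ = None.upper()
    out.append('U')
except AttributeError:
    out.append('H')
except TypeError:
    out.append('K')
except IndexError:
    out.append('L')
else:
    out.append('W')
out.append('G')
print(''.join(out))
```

Execution trace: 'P' (try body) → 'H' (except AttributeError) → 'G' (after the try/except). Output: PHG

Answer: PHG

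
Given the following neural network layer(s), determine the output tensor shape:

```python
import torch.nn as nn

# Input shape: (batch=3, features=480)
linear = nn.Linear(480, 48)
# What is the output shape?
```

Input: (3, 480) -> Output: (3, 48)

Answer: (3, 48)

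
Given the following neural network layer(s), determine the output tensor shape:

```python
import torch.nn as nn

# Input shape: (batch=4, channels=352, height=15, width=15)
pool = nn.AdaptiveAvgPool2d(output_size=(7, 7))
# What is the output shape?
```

Input: (4, 352, 15, 15) -> Output: (4, 352, 7, 7)

Answer: (4, 352, 7, 7)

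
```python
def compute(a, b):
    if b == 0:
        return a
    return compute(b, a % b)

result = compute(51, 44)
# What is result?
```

compute(51, 44) -> compute(44, 7) -> compute(7, 2) -> compute(2, 1) -> compute(1, 0) -> 1

Answer: 1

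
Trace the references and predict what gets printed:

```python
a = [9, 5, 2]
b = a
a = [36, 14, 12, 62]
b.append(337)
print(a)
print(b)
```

Key concept: rebinding vs mutation: a is rebound to a new list, b still points at the original.
Step by step:
`a = [9, 5, 2]` → a = [9, 5, 2]
`b = a` → b = [9, 5, 2] (same object as a)
`a = [36, 14, 12, 62]` → a = [36, 14, 12, 62]
`b.append(337)` → b = [9, 5, 2, 337]
`print(a)` → prints [36, 14, 12, 62]
`print(b)` → prints [9, 5, 2, 337]

Answer:
[36, 14, 12, 62]
[9, 5, 2, 337]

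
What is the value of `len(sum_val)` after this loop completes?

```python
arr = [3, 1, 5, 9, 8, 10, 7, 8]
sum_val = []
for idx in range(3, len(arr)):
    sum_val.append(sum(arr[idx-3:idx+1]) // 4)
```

Number of 4-element averages
`sum_val` takes the values: [] → [4] → [4, 5] → [4, 5, 8] → [4, 5, 8, 8] → [4, 5, 8, 8, 8]
So `len(sum_val)` = 5

Answer: 5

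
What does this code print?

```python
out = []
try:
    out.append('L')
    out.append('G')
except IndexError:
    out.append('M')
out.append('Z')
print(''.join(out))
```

Execution trace: 'L' (try body) → 'G' (try body, no exception) → 'Z' (after the try/except). Output: LGZ

Answer: LGZ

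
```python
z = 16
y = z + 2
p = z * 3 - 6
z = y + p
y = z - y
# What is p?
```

Trace:
`z = 16` → z = 16
`y = z + 2` → y = 18
`p = z * 3 - 6` → p = 42
`z = y + p` → z = 60
`y = z - y` → y = 42
So p = 42

Answer: 42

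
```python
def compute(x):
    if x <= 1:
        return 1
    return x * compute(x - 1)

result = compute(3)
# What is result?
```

compute(3) = 3 * 2 * 1 = 6

Answer: 6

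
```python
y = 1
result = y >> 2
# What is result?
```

Trace:
`y = 1` → y = 1
`result = y >> 2` → result = 0
So result = 0

Answer: 0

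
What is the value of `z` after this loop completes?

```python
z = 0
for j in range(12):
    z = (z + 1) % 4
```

Increment mod 4, 12 times = 0
`z` takes the values: 0 → 1 → 2 → 3 → 0 → 1 → 2 → 3 → 0 → 1 → 2 → 3 → 0

Answer: 0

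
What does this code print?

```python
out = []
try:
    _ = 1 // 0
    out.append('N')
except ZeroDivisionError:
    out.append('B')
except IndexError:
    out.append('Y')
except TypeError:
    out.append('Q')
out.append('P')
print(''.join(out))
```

Execution trace: 'B' (except ZeroDivisionError) → 'P' (after the try/except). Output: BP

Answer: BP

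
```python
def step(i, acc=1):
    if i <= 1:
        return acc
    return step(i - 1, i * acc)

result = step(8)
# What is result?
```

Accumulator trace (n, acc): (8, 1) -> (7, 8) -> (6, 56) -> (5, 336) -> (4, 1680) -> (3, 6720) -> (2, 20160) -> (1, 40320) -> return 40320

Answer: 40320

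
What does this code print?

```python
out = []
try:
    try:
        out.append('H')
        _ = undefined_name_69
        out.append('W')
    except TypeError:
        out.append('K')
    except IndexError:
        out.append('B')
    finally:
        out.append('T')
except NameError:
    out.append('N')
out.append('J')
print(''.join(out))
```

Execution trace: 'H' (try body) → 'T' (finally) → 'N' (outer except NameError) → 'J' (after the try/except). Output: HTNJ

Answer: HTNJ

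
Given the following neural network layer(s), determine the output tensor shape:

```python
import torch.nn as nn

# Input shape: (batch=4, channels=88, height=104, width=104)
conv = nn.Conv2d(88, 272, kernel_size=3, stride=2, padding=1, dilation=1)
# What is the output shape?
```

Input: (4, 88, 104, 104) -> Output: (4, 272, 52, 52)

Answer: (4, 272, 52, 52)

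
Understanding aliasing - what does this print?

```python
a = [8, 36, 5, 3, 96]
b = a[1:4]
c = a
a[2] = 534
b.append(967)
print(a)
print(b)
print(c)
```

Key concept: slice vs alias.
Step by step:
`a = [8, 36, 5, 3, 96]` → a = [8, 36, 5, 3, 96]
`b = a[1:4]` → b = [36, 5, 3]
`c = a` → c = [8, 36, 5, 3, 96] (same object as a)
`a[2] = 534` → a = [8, 36, 534, 3, 96] (same object as c); c = [8, 36, 534, 3, 96] (same object as a)
`b.append(967)` → b = [36, 5, 3, 967]
`print(a)` → prints [8, 36, 534, 3, 96]
`print(b)` → prints [36, 5, 3, 967]
`print(c)` → prints [8, 36, 534, 3, 96]

Answer:
[8, 36, 534, 3, 96]
[36, 5, 3, 967]
[8, 36, 534, 3, 96]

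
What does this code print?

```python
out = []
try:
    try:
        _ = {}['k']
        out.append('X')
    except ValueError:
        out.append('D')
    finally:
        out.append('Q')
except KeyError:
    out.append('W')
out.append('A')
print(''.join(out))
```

Execution trace: 'Q' (finally) → 'W' (outer except KeyError) → 'A' (after the try/except). Output: QWA

Answer: QWA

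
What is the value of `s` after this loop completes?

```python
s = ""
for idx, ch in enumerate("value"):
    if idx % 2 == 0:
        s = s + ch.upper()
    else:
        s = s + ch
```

Uppercase even positions in 'value'
`s` takes the values: "" → "V" → "Va" → "VaL" → "VaLu" → "VaLuE"

Answer: "VaLuE"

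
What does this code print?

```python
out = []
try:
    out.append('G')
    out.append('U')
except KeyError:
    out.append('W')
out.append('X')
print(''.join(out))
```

Execution trace: 'G' (try body) → 'U' (try body, no exception) → 'X' (after the try/except). Output: GUX

Answer: GUX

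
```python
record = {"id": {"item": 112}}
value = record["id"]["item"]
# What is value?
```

Trace:
`record = {"id": {"item": 112}}` → record = {'id': {'item': 112}}
`value = record["id"]["item"]` → value = 112
So value = 112

Answer: 112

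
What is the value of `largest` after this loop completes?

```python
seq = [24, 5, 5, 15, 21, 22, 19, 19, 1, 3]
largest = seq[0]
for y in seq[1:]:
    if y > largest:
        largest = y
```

Maximum of [24, 5, 5, 15, 21, 22, 19, 19, 1, 3]
`largest` takes the values: 24

Answer: 24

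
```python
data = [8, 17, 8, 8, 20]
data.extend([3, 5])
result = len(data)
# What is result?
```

Trace:
`data = [8, 17, 8, 8, 20]` → data = [8, 17, 8, 8, 20]
`data.extend([3, 5])` → data = [8, 17, 8, 8, 20, 3, 5]
`result = len(data)` → result = 7
So result = 7

Answer: 7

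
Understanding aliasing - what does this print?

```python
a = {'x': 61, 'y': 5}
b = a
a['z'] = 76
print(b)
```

Key concept: dict aliasing.
Step by step:
`a = {'x': 61, 'y': 5}` → a = {'x': 61, 'y': 5}
`b = a` → b = {'x': 61, 'y': 5} (same object as a)
`a['z'] = 76` → a = {'x': 61, 'y': 5, 'z': 76} (same object as b); b = {'x': 61, 'y': 5, 'z': 76} (same object as a)
`print(b)` → prints {'x': 61, 'y': 5, 'z': 76}

Answer: {'x': 61, 'y': 5, 'z': 76}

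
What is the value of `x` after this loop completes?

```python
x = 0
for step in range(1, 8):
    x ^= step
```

XOR of 1 to 7
`x` takes the values: 0 → 1 → 3 → 0 → 4 → 1 → 7 → 0

Answer: 0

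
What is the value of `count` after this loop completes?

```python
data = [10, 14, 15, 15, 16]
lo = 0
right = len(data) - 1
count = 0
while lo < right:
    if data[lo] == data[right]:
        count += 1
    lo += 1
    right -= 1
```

Count matching pairs from ends
`count` takes the values: 0

Answer: 0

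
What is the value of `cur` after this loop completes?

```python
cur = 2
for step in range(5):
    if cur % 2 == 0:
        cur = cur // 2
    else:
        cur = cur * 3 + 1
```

Collatz-style transformation from 2
`cur` takes the values: 2 → 1 → 4 → 2 → 1 → 4

Answer: 4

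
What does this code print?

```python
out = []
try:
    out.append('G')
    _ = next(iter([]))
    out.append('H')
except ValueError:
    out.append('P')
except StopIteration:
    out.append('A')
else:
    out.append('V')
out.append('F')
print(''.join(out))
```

Execution trace: 'G' (try body) → 'A' (except StopIteration) → 'F' (after the try/except). Output: GAF

Answer: GAF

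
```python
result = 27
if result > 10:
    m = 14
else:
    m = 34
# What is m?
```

Trace:
`result = 27` → result = 27
`if result > 10: ...` → result > 10 is True → m = 14
So m = 14

Answer: 14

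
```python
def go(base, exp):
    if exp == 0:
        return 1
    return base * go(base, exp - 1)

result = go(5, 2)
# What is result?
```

go(5, 2) = 5 * 5 = 25

Answer: 25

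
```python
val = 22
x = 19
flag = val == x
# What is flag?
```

Trace:
`val = 22` → val = 22
`x = 19` → x = 19
`flag = val == x` → flag = False
So flag = False

Answer: False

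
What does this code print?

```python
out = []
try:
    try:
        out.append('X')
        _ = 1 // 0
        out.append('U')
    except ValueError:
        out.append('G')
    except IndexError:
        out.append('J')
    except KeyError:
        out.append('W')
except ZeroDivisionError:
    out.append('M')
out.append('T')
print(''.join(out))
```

Execution trace: 'X' (try body) → 'M' (outer except ZeroDivisionError) → 'T' (after the try/except). Output: XMT

Answer: XMT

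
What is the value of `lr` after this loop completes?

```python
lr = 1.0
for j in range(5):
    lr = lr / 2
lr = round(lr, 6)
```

Halving LR 5 times: 1 / 2^5
`lr` takes the values: 1.0 → 0.5 → 0.25 → 0.125 → 0.0625 → 0.03125

Answer: 0.03125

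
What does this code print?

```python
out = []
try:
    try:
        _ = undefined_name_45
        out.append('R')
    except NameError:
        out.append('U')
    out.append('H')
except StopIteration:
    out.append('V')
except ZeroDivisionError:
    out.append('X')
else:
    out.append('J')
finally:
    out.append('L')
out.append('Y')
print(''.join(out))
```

Execution trace: 'U' (inner except NameError) → 'H' (try body, no exception) → 'J' (else) → 'L' (finally) → 'Y' (after the try/except). Output: UHJLY

Answer: UHJLY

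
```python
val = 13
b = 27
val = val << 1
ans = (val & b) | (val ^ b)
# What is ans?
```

Trace:
`val = 13` → val = 13
`b = 27` → b = 27
`val = val << 1` → val = 26
`ans = (val & b) | (val ^ b)` → ans = 27
So ans = 27

Answer: 27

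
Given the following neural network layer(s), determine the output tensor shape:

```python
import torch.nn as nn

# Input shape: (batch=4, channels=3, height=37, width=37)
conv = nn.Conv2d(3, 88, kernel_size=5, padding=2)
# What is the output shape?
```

Input: (4, 3, 37, 37) -> Output: (4, 88, 37, 37)

Answer: (4, 88, 37, 37)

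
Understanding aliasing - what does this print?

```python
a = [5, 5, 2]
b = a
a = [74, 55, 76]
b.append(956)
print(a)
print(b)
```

Key concept: rebinding vs mutation: a is rebound to a new list, b still points at the original.
Step by step:
`a = [5, 5, 2]` → a = [5, 5, 2]
`b = a` → b = [5, 5, 2] (same object as a)
`a = [74, 55, 76]` → a = [74, 55, 76]
`b.append(956)` → b = [5, 5, 2, 956]
`print(a)` → prints [74, 55, 76]
`print(b)` → prints [5, 5, 2, 956]

Answer:
[74, 55, 76]
[5, 5, 2, 956]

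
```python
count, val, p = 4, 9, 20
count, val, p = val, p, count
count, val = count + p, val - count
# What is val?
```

Trace:
`count, val, p = 4, 9, 20` → count = 4; val = 9; p = 20
`count, val, p = val, p, count` → count = 9; val = 20; p = 4
`count, val = count + p, val - count` → count = 13; val = 11
So val = 11

Answer: 11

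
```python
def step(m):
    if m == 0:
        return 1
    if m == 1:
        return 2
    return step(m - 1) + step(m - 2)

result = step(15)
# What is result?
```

Build up from base cases: step(0)=1, step(1)=2, step(2)=3, step(3)=5, step(4)=8, step(5)=13, step(6)=21, ..., step(15)=1597

Answer: 1597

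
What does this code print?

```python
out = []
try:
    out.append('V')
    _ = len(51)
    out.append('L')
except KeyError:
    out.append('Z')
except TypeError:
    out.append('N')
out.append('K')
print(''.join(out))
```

Execution trace: 'V' (try body) → 'N' (except TypeError) → 'K' (after the try/except). Output: VNK

Answer: VNK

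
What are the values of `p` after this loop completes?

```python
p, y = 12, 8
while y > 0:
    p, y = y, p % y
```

GCD of 12 and 8
`p` takes the values: 12 → 8 → 4

Answer: 4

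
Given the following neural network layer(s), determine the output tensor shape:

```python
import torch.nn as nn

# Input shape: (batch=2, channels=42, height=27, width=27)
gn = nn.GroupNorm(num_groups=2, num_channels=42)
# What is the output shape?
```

Input: (2, 42, 27, 27) -> Output: (2, 42, 27, 27)

Answer: (2, 42, 27, 27)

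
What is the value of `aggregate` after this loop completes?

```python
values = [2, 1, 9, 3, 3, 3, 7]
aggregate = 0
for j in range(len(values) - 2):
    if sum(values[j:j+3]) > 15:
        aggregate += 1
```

Count windows with sum > 15
`aggregate` takes the values: 0

Answer: 0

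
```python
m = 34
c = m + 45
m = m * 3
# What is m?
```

Trace:
`m = 34` → m = 34
`c = m + 45` → c = 79
`m = m * 3` → m = 102
So m = 102

Answer: 102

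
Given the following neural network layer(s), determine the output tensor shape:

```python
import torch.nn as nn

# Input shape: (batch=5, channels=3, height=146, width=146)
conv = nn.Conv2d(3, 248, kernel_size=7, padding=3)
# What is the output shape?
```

Input: (5, 3, 146, 146) -> Output: (5, 248, 146, 146)

Answer: (5, 248, 146, 146)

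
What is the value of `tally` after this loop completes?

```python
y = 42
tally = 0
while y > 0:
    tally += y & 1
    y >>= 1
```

Count set bits in 42 (binary: 0b101010)
`tally` takes the values: 0 → 1 → 2 → 3

Answer: 3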